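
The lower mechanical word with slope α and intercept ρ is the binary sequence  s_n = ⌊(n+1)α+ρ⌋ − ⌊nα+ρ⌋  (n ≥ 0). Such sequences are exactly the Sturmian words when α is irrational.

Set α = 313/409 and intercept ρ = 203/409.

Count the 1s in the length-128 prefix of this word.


#1s = Σ_{n=0}^{127} s_n = Σ_{n=0}^{127} (⌊(n+1)α+ρ⌋ − ⌊nα+ρ⌋)
the sum telescopes: every ⌊nα+ρ⌋ with 0 < n < 128 appears once with + and once with −, leaving ⌊128α+ρ⌋ − ⌊0·α+ρ⌋
128α + ρ = (128·313 + 203) / 409 = 40267/409
ρ = 203/409
⌊40267/409⌋ = 98,  ⌊203/409⌋ = 0
#1s = 98 − 0 = 98

98


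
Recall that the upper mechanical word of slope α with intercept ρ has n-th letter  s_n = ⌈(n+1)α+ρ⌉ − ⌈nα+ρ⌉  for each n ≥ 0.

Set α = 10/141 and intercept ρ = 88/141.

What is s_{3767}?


(n+1)α + ρ = (3768·10 + 88) / 141 = 37768/141
nα + ρ     = (3767·10 + 88) / 141 = 37758/141
⌈37768/141⌉ = 268,  ⌈37758/141⌉ = 268
s_{3767} = 268 − 268 = 0

0


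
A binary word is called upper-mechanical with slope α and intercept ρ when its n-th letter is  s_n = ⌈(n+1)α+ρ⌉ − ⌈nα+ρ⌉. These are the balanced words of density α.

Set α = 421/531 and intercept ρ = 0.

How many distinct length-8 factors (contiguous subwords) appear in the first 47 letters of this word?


9

t_n = ⌈(n·421)/531⌉ for n = 0 … 47:
  n=0…9: ⌈0/531⌉=0 ⌈421/531⌉=1 ⌈842/531⌉=2 ⌈1263/531⌉=3 ⌈1684/531⌉=4 ⌈2105/531⌉=4 ⌈2526/531⌉=5 ⌈2947/531⌉=6 ⌈3368/531⌉=7 ⌈3789/531⌉=8
  n=10…19: ⌈4210/531⌉=8 ⌈4631/531⌉=9 ⌈5052/531⌉=10 ⌈5473/531⌉=11 ⌈5894/531⌉=12 ⌈6315/531⌉=12 ⌈6736/531⌉=13 ⌈7157/531⌉=14 ⌈7578/531⌉=15 ⌈7999/531⌉=16
  n=20…29: ⌈8420/531⌉=16 ⌈8841/531⌉=17 ⌈9262/531⌉=18 ⌈9683/531⌉=19 ⌈10104/531⌉=20 ⌈10525/531⌉=20 ⌈10946/531⌉=21 ⌈11367/531⌉=22 ⌈11788/531⌉=23 ⌈12209/531⌉=23
  n=30…39: ⌈12630/531⌉=24 ⌈13051/531⌉=25 ⌈13472/531⌉=26 ⌈13893/531⌉=27 ⌈14314/531⌉=27 ⌈14735/531⌉=28 ⌈15156/531⌉=29 ⌈15577/531⌉=30 ⌈15998/531⌉=31 ⌈16419/531⌉=31
  n=40…47: ⌈16840/531⌉=32 ⌈17261/531⌉=33 ⌈17682/531⌉=34 ⌈18103/531⌉=35 ⌈18524/531⌉=35 ⌈18945/531⌉=36 ⌈19366/531⌉=37 ⌈19787/531⌉=38
s_n = t_(n+1) − t_n for n = 0 … 46 gives
prefix = 11110111101111011110111101110111101111011110111
slide a length-8 window over [0..7] … [39..46] (40 windows); first occurrence of each distinct factor:
  [  0..  7] 11110111
  [  1..  8] 11101111
  [  2..  9] 11011110
  [  3.. 10] 10111101
  [  4.. 11] 01111011
  [ 21.. 28] 11101110
  [ 22.. 29] 11011101
  [ 23.. 30] 10111011
  [ 24.. 31] 01110111
  (the other 31 windows repeat one of these)
distinct factors: {01110111, 01111011, 10111011, 10111101, 11011101, 11011110, 11101110, 11101111, 11110111}
count = 9  (Sturmian bound for length 8 is 9)


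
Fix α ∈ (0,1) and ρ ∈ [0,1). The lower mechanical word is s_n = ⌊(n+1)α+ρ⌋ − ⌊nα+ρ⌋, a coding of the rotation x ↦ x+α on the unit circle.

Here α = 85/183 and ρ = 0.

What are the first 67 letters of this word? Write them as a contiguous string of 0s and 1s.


0010101010101001010101010101001010101010100101010101010100101010101

n=0: ⌊(1·85)/183⌋ − ⌊(0·85)/183⌋ = ⌊85/183⌋ − ⌊0/183⌋ = 0 − 0 = 0
n=1: ⌊(2·85)/183⌋ − ⌊(1·85)/183⌋ = ⌊170/183⌋ − ⌊85/183⌋ = 0 − 0 = 0
n=2: ⌊(3·85)/183⌋ − ⌊(2·85)/183⌋ = ⌊255/183⌋ − ⌊170/183⌋ = 1 − 0 = 1
n=3: ⌊(4·85)/183⌋ − ⌊(3·85)/183⌋ = ⌊340/183⌋ − ⌊255/183⌋ = 1 − 1 = 0
n=4: ⌊(5·85)/183⌋ − ⌊(4·85)/183⌋ = ⌊425/183⌋ − ⌊340/183⌋ = 2 − 1 = 1
n=5: ⌊(6·85)/183⌋ − ⌊(5·85)/183⌋ = ⌊510/183⌋ − ⌊425/183⌋ = 2 − 2 = 0
n=6: ⌊(7·85)/183⌋ − ⌊(6·85)/183⌋ = ⌊595/183⌋ − ⌊510/183⌋ = 3 − 2 = 1
n=7: ⌊(8·85)/183⌋ − ⌊(7·85)/183⌋ = ⌊680/183⌋ − ⌊595/183⌋ = 3 − 3 = 0
n=8: ⌊(9·85)/183⌋ − ⌊(8·85)/183⌋ = ⌊765/183⌋ − ⌊680/183⌋ = 4 − 3 = 1
n=9: ⌊(10·85)/183⌋ − ⌊(9·85)/183⌋ = ⌊850/183⌋ − ⌊765/183⌋ = 4 − 4 = 0
n=10: ⌊(11·85)/183⌋ − ⌊(10·85)/183⌋ = ⌊935/183⌋ − ⌊850/183⌋ = 5 − 4 = 1
n=11: ⌊(12·85)/183⌋ − ⌊(11·85)/183⌋ = ⌊1020/183⌋ − ⌊935/183⌋ = 5 − 5 = 0
n=12: ⌊(13·85)/183⌋ − ⌊(12·85)/183⌋ = ⌊1105/183⌋ − ⌊1020/183⌋ = 6 − 5 = 1
n=13: ⌊(14·85)/183⌋ − ⌊(13·85)/183⌋ = ⌊1190/183⌋ − ⌊1105/183⌋ = 6 − 6 = 0
n=14: ⌊(15·85)/183⌋ − ⌊(14·85)/183⌋ = ⌊1275/183⌋ − ⌊1190/183⌋ = 6 − 6 = 0
n=15: ⌊(16·85)/183⌋ − ⌊(15·85)/183⌋ = ⌊1360/183⌋ − ⌊1275/183⌋ = 7 − 6 = 1
n=16: ⌊(17·85)/183⌋ − ⌊(16·85)/183⌋ = ⌊1445/183⌋ − ⌊1360/183⌋ = 7 − 7 = 0
n=17: ⌊(18·85)/183⌋ − ⌊(17·85)/183⌋ = ⌊1530/183⌋ − ⌊1445/183⌋ = 8 − 7 = 1
n=18: ⌊(19·85)/183⌋ − ⌊(18·85)/183⌋ = ⌊1615/183⌋ − ⌊1530/183⌋ = 8 − 8 = 0
n=19: ⌊(20·85)/183⌋ − ⌊(19·85)/183⌋ = ⌊1700/183⌋ − ⌊1615/183⌋ = 9 − 8 = 1
n=20: ⌊(21·85)/183⌋ − ⌊(20·85)/183⌋ = ⌊1785/183⌋ − ⌊1700/183⌋ = 9 − 9 = 0
n=21: ⌊(22·85)/183⌋ − ⌊(21·85)/183⌋ = ⌊1870/183⌋ − ⌊1785/183⌋ = 10 − 9 = 1
n=22: ⌊(23·85)/183⌋ − ⌊(22·85)/183⌋ = ⌊1955/183⌋ − ⌊1870/183⌋ = 10 − 10 = 0
n=23: ⌊(24·85)/183⌋ − ⌊(23·85)/183⌋ = ⌊2040/183⌋ − ⌊1955/183⌋ = 11 − 10 = 1
n=24: ⌊(25·85)/183⌋ − ⌊(24·85)/183⌋ = ⌊2125/183⌋ − ⌊2040/183⌋ = 11 − 11 = 0
n=25: ⌊(26·85)/183⌋ − ⌊(25·85)/183⌋ = ⌊2210/183⌋ − ⌊2125/183⌋ = 12 − 11 = 1
n=26: ⌊(27·85)/183⌋ − ⌊(26·85)/183⌋ = ⌊2295/183⌋ − ⌊2210/183⌋ = 12 − 12 = 0
n=27: ⌊(28·85)/183⌋ − ⌊(27·85)/183⌋ = ⌊2380/183⌋ − ⌊2295/183⌋ = 13 − 12 = 1
n=28: ⌊(29·85)/183⌋ − ⌊(28·85)/183⌋ = ⌊2465/183⌋ − ⌊2380/183⌋ = 13 − 13 = 0
n=29: ⌊(30·85)/183⌋ − ⌊(29·85)/183⌋ = ⌊2550/183⌋ − ⌊2465/183⌋ = 13 − 13 = 0
n=30: ⌊(31·85)/183⌋ − ⌊(30·85)/183⌋ = ⌊2635/183⌋ − ⌊2550/183⌋ = 14 − 13 = 1
n=31: ⌊(32·85)/183⌋ − ⌊(31·85)/183⌋ = ⌊2720/183⌋ − ⌊2635/183⌋ = 14 − 14 = 0
n=32: ⌊(33·85)/183⌋ − ⌊(32·85)/183⌋ = ⌊2805/183⌋ − ⌊2720/183⌋ = 15 − 14 = 1
n=33: ⌊(34·85)/183⌋ − ⌊(33·85)/183⌋ = ⌊2890/183⌋ − ⌊2805/183⌋ = 15 − 15 = 0
n=34: ⌊(35·85)/183⌋ − ⌊(34·85)/183⌋ = ⌊2975/183⌋ − ⌊2890/183⌋ = 16 − 15 = 1
n=35: ⌊(36·85)/183⌋ − ⌊(35·85)/183⌋ = ⌊3060/183⌋ − ⌊2975/183⌋ = 16 − 16 = 0
n=36: ⌊(37·85)/183⌋ − ⌊(36·85)/183⌋ = ⌊3145/183⌋ − ⌊3060/183⌋ = 17 − 16 = 1
n=37: ⌊(38·85)/183⌋ − ⌊(37·85)/183⌋ = ⌊3230/183⌋ − ⌊3145/183⌋ = 17 − 17 = 0
n=38: ⌊(39·85)/183⌋ − ⌊(38·85)/183⌋ = ⌊3315/183⌋ − ⌊3230/183⌋ = 18 − 17 = 1
n=39: ⌊(40·85)/183⌋ − ⌊(39·85)/183⌋ = ⌊3400/183⌋ − ⌊3315/183⌋ = 18 − 18 = 0
n=40: ⌊(41·85)/183⌋ − ⌊(40·85)/183⌋ = ⌊3485/183⌋ − ⌊3400/183⌋ = 19 − 18 = 1
n=41: ⌊(42·85)/183⌋ − ⌊(41·85)/183⌋ = ⌊3570/183⌋ − ⌊3485/183⌋ = 19 − 19 = 0
n=42: ⌊(43·85)/183⌋ − ⌊(42·85)/183⌋ = ⌊3655/183⌋ − ⌊3570/183⌋ = 19 − 19 = 0
n=43: ⌊(44·85)/183⌋ − ⌊(43·85)/183⌋ = ⌊3740/183⌋ − ⌊3655/183⌋ = 20 − 19 = 1
n=44: ⌊(45·85)/183⌋ − ⌊(44·85)/183⌋ = ⌊3825/183⌋ − ⌊3740/183⌋ = 20 − 20 = 0
n=45: ⌊(46·85)/183⌋ − ⌊(45·85)/183⌋ = ⌊3910/183⌋ − ⌊3825/183⌋ = 21 − 20 = 1
n=46: ⌊(47·85)/183⌋ − ⌊(46·85)/183⌋ = ⌊3995/183⌋ − ⌊3910/183⌋ = 21 − 21 = 0
n=47: ⌊(48·85)/183⌋ − ⌊(47·85)/183⌋ = ⌊4080/183⌋ − ⌊3995/183⌋ = 22 − 21 = 1
n=48: ⌊(49·85)/183⌋ − ⌊(48·85)/183⌋ = ⌊4165/183⌋ − ⌊4080/183⌋ = 22 − 22 = 0
n=49: ⌊(50·85)/183⌋ − ⌊(49·85)/183⌋ = ⌊4250/183⌋ − ⌊4165/183⌋ = 23 − 22 = 1
n=50: ⌊(51·85)/183⌋ − ⌊(50·85)/183⌋ = ⌊4335/183⌋ − ⌊4250/183⌋ = 23 − 23 = 0
n=51: ⌊(52·85)/183⌋ − ⌊(51·85)/183⌋ = ⌊4420/183⌋ − ⌊4335/183⌋ = 24 − 23 = 1
n=52: ⌊(53·85)/183⌋ − ⌊(52·85)/183⌋ = ⌊4505/183⌋ − ⌊4420/183⌋ = 24 − 24 = 0
n=53: ⌊(54·85)/183⌋ − ⌊(53·85)/183⌋ = ⌊4590/183⌋ − ⌊4505/183⌋ = 25 − 24 = 1
n=54: ⌊(55·85)/183⌋ − ⌊(54·85)/183⌋ = ⌊4675/183⌋ − ⌊4590/183⌋ = 25 − 25 = 0
n=55: ⌊(56·85)/183⌋ − ⌊(55·85)/183⌋ = ⌊4760/183⌋ − ⌊4675/183⌋ = 26 − 25 = 1
n=56: ⌊(57·85)/183⌋ − ⌊(56·85)/183⌋ = ⌊4845/183⌋ − ⌊4760/183⌋ = 26 − 26 = 0
n=57: ⌊(58·85)/183⌋ − ⌊(57·85)/183⌋ = ⌊4930/183⌋ − ⌊4845/183⌋ = 26 − 26 = 0
n=58: ⌊(59·85)/183⌋ − ⌊(58·85)/183⌋ = ⌊5015/183⌋ − ⌊4930/183⌋ = 27 − 26 = 1
n=59: ⌊(60·85)/183⌋ − ⌊(59·85)/183⌋ = ⌊5100/183⌋ − ⌊5015/183⌋ = 27 − 27 = 0
n=60: ⌊(61·85)/183⌋ − ⌊(60·85)/183⌋ = ⌊5185/183⌋ − ⌊5100/183⌋ = 28 − 27 = 1
n=61: ⌊(62·85)/183⌋ − ⌊(61·85)/183⌋ = ⌊5270/183⌋ − ⌊5185/183⌋ = 28 − 28 = 0
n=62: ⌊(63·85)/183⌋ − ⌊(62·85)/183⌋ = ⌊5355/183⌋ − ⌊5270/183⌋ = 29 − 28 = 1
n=63: ⌊(64·85)/183⌋ − ⌊(63·85)/183⌋ = ⌊5440/183⌋ − ⌊5355/183⌋ = 29 − 29 = 0
n=64: ⌊(65·85)/183⌋ − ⌊(64·85)/183⌋ = ⌊5525/183⌋ − ⌊5440/183⌋ = 30 − 29 = 1
n=65: ⌊(66·85)/183⌋ − ⌊(65·85)/183⌋ = ⌊5610/183⌋ − ⌊5525/183⌋ = 30 − 30 = 0
n=66: ⌊(67·85)/183⌋ − ⌊(66·85)/183⌋ = ⌊5695/183⌋ − ⌊5610/183⌋ = 31 − 30 = 1


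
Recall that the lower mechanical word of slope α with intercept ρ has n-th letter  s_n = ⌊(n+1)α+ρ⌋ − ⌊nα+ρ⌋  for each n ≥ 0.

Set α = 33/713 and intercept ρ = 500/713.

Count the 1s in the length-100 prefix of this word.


#1s = Σ_{n=0}^{99} s_n = Σ_{n=0}^{99} (⌊(n+1)α+ρ⌋ − ⌊nα+ρ⌋)
the sum telescopes: every ⌊nα+ρ⌋ with 0 < n < 100 appears once with + and once with −, leaving ⌊100α+ρ⌋ − ⌊0·α+ρ⌋
100α + ρ = (100·33 + 500) / 713 = 3800/713
ρ = 500/713
⌊3800/713⌋ = 5,  ⌊500/713⌋ = 0
#1s = 5 − 0 = 5

5


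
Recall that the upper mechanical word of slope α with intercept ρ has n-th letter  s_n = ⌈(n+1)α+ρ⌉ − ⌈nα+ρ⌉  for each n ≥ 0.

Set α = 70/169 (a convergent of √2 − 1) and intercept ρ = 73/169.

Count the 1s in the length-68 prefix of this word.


28

#1s = Σ_{n=0}^{67} s_n = Σ_{n=0}^{67} (⌈(n+1)α+ρ⌉ − ⌈nα+ρ⌉)
the sum telescopes: every ⌈nα+ρ⌉ with 0 < n < 68 appears once with + and once with −, leaving ⌈68α+ρ⌉ − ⌈0·α+ρ⌉
68α + ρ = (68·70 + 73) / 169 = 4833/169
ρ = 73/169
⌈4833/169⌉ = 29,  ⌈73/169⌉ = 1
#1s = 29 − 1 = 28


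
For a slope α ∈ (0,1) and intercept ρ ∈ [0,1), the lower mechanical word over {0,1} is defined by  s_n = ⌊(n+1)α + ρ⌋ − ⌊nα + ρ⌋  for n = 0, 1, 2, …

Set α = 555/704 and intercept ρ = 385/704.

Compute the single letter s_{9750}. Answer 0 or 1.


1

(n+1)α + ρ = (9751·555 + 385) / 704 = 5412190/704
nα + ρ     = (9750·555 + 385) / 704 = 5411635/704
⌊5412190/704⌋ = 7687,  ⌊5411635/704⌋ = 7686
s_{9750} = 7687 − 7686 = 1


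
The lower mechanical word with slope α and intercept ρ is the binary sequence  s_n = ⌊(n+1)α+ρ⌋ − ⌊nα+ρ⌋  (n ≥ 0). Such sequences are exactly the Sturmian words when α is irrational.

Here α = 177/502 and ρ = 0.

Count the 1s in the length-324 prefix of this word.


#1s = Σ_{n=0}^{323} s_n = Σ_{n=0}^{323} (⌊(n+1)α+ρ⌋ − ⌊nα+ρ⌋)
the sum telescopes: every ⌊nα+ρ⌋ with 0 < n < 324 appears once with + and once with −, leaving ⌊324α+ρ⌋ − ⌊0·α+ρ⌋
324α + ρ = (324·177) / 502 = 57348/502
ρ = 0/502
⌊57348/502⌋ = 114,  ⌊0/502⌋ = 0
#1s = 114 − 0 = 114

114


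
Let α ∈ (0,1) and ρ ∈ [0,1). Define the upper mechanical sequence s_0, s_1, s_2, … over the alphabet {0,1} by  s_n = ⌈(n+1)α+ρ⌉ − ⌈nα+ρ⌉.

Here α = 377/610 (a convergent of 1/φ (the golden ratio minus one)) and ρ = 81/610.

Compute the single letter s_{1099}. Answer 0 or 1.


(n+1)α + ρ = (1100·377 + 81) / 610 = 414781/610
nα + ρ     = (1099·377 + 81) / 610 = 414404/610
⌈414781/610⌉ = 680,  ⌈414404/610⌉ = 680
s_{1099} = 680 − 680 = 0

0


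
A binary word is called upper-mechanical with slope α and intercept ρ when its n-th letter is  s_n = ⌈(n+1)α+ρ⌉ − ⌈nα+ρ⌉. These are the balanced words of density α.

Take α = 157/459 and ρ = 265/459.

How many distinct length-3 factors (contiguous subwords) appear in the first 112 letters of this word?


t_n = ⌈(n·157+265)/459⌉ for n = 0 … 112:
  n=0…9: ⌈265/459⌉=1 ⌈422/459⌉=1 ⌈579/459⌉=2 ⌈736/459⌉=2 ⌈893/459⌉=2 ⌈1050/459⌉=3 ⌈1207/459⌉=3 ⌈1364/459⌉=3 ⌈1521/459⌉=4 ⌈1678/459⌉=4
  n=10…19: ⌈1835/459⌉=4 ⌈1992/459⌉=5 ⌈2149/459⌉=5 ⌈2306/459⌉=6 ⌈2463/459⌉=6 ⌈2620/459⌉=6 ⌈2777/459⌉=7 ⌈2934/459⌉=7 ⌈3091/459⌉=7 ⌈3248/459⌉=8
  n=20…29: ⌈3405/459⌉=8 ⌈3562/459⌉=8 ⌈3719/459⌉=9 ⌈3876/459⌉=9 ⌈4033/459⌉=9 ⌈4190/459⌉=10 ⌈4347/459⌉=10 ⌈4504/459⌉=10 ⌈4661/459⌉=11 ⌈4818/459⌉=11
  n=30…39: ⌈4975/459⌉=11 ⌈5132/459⌉=12 ⌈5289/459⌉=12 ⌈5446/459⌉=12 ⌈5603/459⌉=13 ⌈5760/459⌉=13 ⌈5917/459⌉=13 ⌈6074/459⌉=14 ⌈6231/459⌉=14 ⌈6388/459⌉=14
  n=40…49: ⌈6545/459⌉=15 ⌈6702/459⌉=15 ⌈6859/459⌉=15 ⌈7016/459⌉=16 ⌈7173/459⌉=16 ⌈7330/459⌉=16 ⌈7487/459⌉=17 ⌈7644/459⌉=17 ⌈7801/459⌉=17 ⌈7958/459⌉=18
  n=50…59: ⌈8115/459⌉=18 ⌈8272/459⌉=19 ⌈8429/459⌉=19 ⌈8586/459⌉=19 ⌈8743/459⌉=20 ⌈8900/459⌉=20 ⌈9057/459⌉=20 ⌈9214/459⌉=21 ⌈9371/459⌉=21 ⌈9528/459⌉=21
  n=60…69: ⌈9685/459⌉=22 ⌈9842/459⌉=22 ⌈9999/459⌉=22 ⌈10156/459⌉=23 ⌈10313/459⌉=23 ⌈10470/459⌉=23 ⌈10627/459⌉=24 ⌈10784/459⌉=24 ⌈10941/459⌉=24 ⌈11098/459⌉=25
  n=70…79: ⌈11255/459⌉=25 ⌈11412/459⌉=25 ⌈11569/459⌉=26 ⌈11726/459⌉=26 ⌈11883/459⌉=26 ⌈12040/459⌉=27 ⌈12197/459⌉=27 ⌈12354/459⌉=27 ⌈12511/459⌉=28 ⌈12668/459⌉=28
  n=80…89: ⌈12825/459⌉=28 ⌈12982/459⌉=29 ⌈13139/459⌉=29 ⌈13296/459⌉=29 ⌈13453/459⌉=30 ⌈13610/459⌉=30 ⌈13767/459⌉=30 ⌈13924/459⌉=31 ⌈14081/459⌉=31 ⌈14238/459⌉=32
  n=90…99: ⌈14395/459⌉=32 ⌈14552/459⌉=32 ⌈14709/459⌉=33 ⌈14866/459⌉=33 ⌈15023/459⌉=33 ⌈15180/459⌉=34 ⌈15337/459⌉=34 ⌈15494/459⌉=34 ⌈15651/459⌉=35 ⌈15808/459⌉=35
  n=100…109: ⌈15965/459⌉=35 ⌈16122/459⌉=36 ⌈16279/459⌉=36 ⌈16436/459⌉=36 ⌈16593/459⌉=37 ⌈16750/459⌉=37 ⌈16907/459⌉=37 ⌈17064/459⌉=38 ⌈17221/459⌉=38 ⌈17378/459⌉=38
  n=110…112: ⌈17535/459⌉=39 ⌈17692/459⌉=39 ⌈17849/459⌉=39
s_n = t_(n+1) − t_n for n = 0 … 111 gives
prefix = 0100100100101001001001001001001001001001001001001010010010010010010010010010010010010010100100100100100100100100
slide a length-3 window over [0..2] … [109..111] (110 windows); first occurrence of each distinct factor:
  [  0..  2] 010
  [  1..  3] 100
  [  2..  4] 001
  [ 10.. 12] 101
  (the other 106 windows repeat one of these)
distinct factors: {001, 010, 100, 101}
count = 4  (Sturmian bound for length 3 is 4)

4


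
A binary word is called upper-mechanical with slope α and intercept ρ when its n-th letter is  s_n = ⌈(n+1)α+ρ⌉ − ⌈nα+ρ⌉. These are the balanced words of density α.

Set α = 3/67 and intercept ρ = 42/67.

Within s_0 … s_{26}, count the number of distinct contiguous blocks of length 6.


t_n = ⌈(n·3+42)/67⌉ for n = 0 … 27:
  n=0…9: ⌈42/67⌉=1 ⌈45/67⌉=1 ⌈48/67⌉=1 ⌈51/67⌉=1 ⌈54/67⌉=1 ⌈57/67⌉=1 ⌈60/67⌉=1 ⌈63/67⌉=1 ⌈66/67⌉=1 ⌈69/67⌉=2
  n=10…19: ⌈72/67⌉=2 ⌈75/67⌉=2 ⌈78/67⌉=2 ⌈81/67⌉=2 ⌈84/67⌉=2 ⌈87/67⌉=2 ⌈90/67⌉=2 ⌈93/67⌉=2 ⌈96/67⌉=2 ⌈99/67⌉=2
  n=20…27: ⌈102/67⌉=2 ⌈105/67⌉=2 ⌈108/67⌉=2 ⌈111/67⌉=2 ⌈114/67⌉=2 ⌈117/67⌉=2 ⌈120/67⌉=2 ⌈123/67⌉=2
s_n = t_(n+1) − t_n for n = 0 … 26 gives
prefix = 000000001000000000000000000
slide a length-6 window over [0..5] … [21..26] (22 windows); first occurrence of each distinct factor:
  [  0..  5] 000000
  [  3..  8] 000001
  [  4..  9] 000010
  [  5.. 10] 000100
  [  6.. 11] 001000
  [  7.. 12] 010000
  [  8.. 13] 100000
  (the other 15 windows repeat one of these)
distinct factors: {000000, 000001, 000010, 000100, 001000, 010000, 100000}
count = 7  (Sturmian bound for length 6 is 7)

7


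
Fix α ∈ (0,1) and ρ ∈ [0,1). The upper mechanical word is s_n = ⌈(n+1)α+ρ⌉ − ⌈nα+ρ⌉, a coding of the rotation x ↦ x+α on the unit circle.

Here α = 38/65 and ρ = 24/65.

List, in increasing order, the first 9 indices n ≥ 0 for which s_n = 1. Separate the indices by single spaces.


1 2 4 6 7 9 11 13 14

n=0: ⌈62/65⌉−⌈24/65⌉ = 1−1 = 0
n=1: ⌈100/65⌉−⌈62/65⌉ = 2−1 = 1  ← one
n=2: ⌈138/65⌉−⌈100/65⌉ = 3−2 = 1  ← one
n=3: ⌈176/65⌉−⌈138/65⌉ = 3−3 = 0
n=4: ⌈214/65⌉−⌈176/65⌉ = 4−3 = 1  ← one
n=5: ⌈252/65⌉−⌈214/65⌉ = 4−4 = 0
n=6: ⌈290/65⌉−⌈252/65⌉ = 5−4 = 1  ← one
n=7: ⌈328/65⌉−⌈290/65⌉ = 6−5 = 1  ← one
n=8: ⌈366/65⌉−⌈328/65⌉ = 6−6 = 0
n=9: ⌈404/65⌉−⌈366/65⌉ = 7−6 = 1  ← one
n=10: ⌈442/65⌉−⌈404/65⌉ = 7−7 = 0
n=11: ⌈480/65⌉−⌈442/65⌉ = 8−7 = 1  ← one
n=12: ⌈518/65⌉−⌈480/65⌉ = 8−8 = 0
n=13: ⌈556/65⌉−⌈518/65⌉ = 9−8 = 1  ← one
n=14: ⌈594/65⌉−⌈556/65⌉ = 10−9 = 1  ← one
positions of the first 9 ones: 1 2 4 6 7 9 11 13 14


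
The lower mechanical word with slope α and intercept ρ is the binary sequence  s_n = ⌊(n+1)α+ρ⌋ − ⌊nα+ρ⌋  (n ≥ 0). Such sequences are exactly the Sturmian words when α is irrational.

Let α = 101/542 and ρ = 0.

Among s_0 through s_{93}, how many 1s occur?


#1s = Σ_{n=0}^{93} s_n = Σ_{n=0}^{93} (⌊(n+1)α+ρ⌋ − ⌊nα+ρ⌋)
the sum telescopes: every ⌊nα+ρ⌋ with 0 < n < 94 appears once with + and once with −, leaving ⌊94α+ρ⌋ − ⌊0·α+ρ⌋
94α + ρ = (94·101) / 542 = 9494/542
ρ = 0/542
⌊9494/542⌋ = 17,  ⌊0/542⌋ = 0
#1s = 17 − 0 = 17

17


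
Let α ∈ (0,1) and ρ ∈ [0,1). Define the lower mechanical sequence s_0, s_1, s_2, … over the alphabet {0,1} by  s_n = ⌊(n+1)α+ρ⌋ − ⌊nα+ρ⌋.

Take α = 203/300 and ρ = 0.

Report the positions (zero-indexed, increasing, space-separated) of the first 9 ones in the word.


1 2 4 5 7 8 10 11 13

n=0: ⌊203/300⌋−⌊0/300⌋ = 0−0 = 0
n=1: ⌊406/300⌋−⌊203/300⌋ = 1−0 = 1  ← one
n=2: ⌊609/300⌋−⌊406/300⌋ = 2−1 = 1  ← one
n=3: ⌊812/300⌋−⌊609/300⌋ = 2−2 = 0
n=4: ⌊1015/300⌋−⌊812/300⌋ = 3−2 = 1  ← one
n=5: ⌊1218/300⌋−⌊1015/300⌋ = 4−3 = 1  ← one
n=6: ⌊1421/300⌋−⌊1218/300⌋ = 4−4 = 0
n=7: ⌊1624/300⌋−⌊1421/300⌋ = 5−4 = 1  ← one
n=8: ⌊1827/300⌋−⌊1624/300⌋ = 6−5 = 1  ← one
n=9: ⌊2030/300⌋−⌊1827/300⌋ = 6−6 = 0
n=10: ⌊2233/300⌋−⌊2030/300⌋ = 7−6 = 1  ← one
n=11: ⌊2436/300⌋−⌊2233/300⌋ = 8−7 = 1  ← one
n=12: ⌊2639/300⌋−⌊2436/300⌋ = 8−8 = 0
n=13: ⌊2842/300⌋−⌊2639/300⌋ = 9−8 = 1  ← one
positions of the first 9 ones: 1 2 4 5 7 8 10 11 13


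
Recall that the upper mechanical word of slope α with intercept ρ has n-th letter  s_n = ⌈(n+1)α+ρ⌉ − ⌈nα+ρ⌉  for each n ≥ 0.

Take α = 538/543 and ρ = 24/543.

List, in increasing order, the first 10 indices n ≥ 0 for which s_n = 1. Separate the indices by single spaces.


0 1 2 3 5 6 7 8 9 10

n=0: ⌈562/543⌉−⌈24/543⌉ = 2−1 = 1  ← one
n=1: ⌈1100/543⌉−⌈562/543⌉ = 3−2 = 1  ← one
n=2: ⌈1638/543⌉−⌈1100/543⌉ = 4−3 = 1  ← one
n=3: ⌈2176/543⌉−⌈1638/543⌉ = 5−4 = 1  ← one
n=4: ⌈2714/543⌉−⌈2176/543⌉ = 5−5 = 0
n=5: ⌈3252/543⌉−⌈2714/543⌉ = 6−5 = 1  ← one
n=6: ⌈3790/543⌉−⌈3252/543⌉ = 7−6 = 1  ← one
n=7: ⌈4328/543⌉−⌈3790/543⌉ = 8−7 = 1  ← one
n=8: ⌈4866/543⌉−⌈4328/543⌉ = 9−8 = 1  ← one
n=9: ⌈5404/543⌉−⌈4866/543⌉ = 10−9 = 1  ← one
n=10: ⌈5942/543⌉−⌈5404/543⌉ = 11−10 = 1  ← one
positions of the first 10 ones: 0 1 2 3 5 6 7 8 9 10


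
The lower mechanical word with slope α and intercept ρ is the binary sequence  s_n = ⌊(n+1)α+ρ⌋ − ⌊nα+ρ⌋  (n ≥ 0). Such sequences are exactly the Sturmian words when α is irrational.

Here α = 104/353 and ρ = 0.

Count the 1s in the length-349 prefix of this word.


102

#1s = Σ_{n=0}^{348} s_n = Σ_{n=0}^{348} (⌊(n+1)α+ρ⌋ − ⌊nα+ρ⌋)
the sum telescopes: every ⌊nα+ρ⌋ with 0 < n < 349 appears once with + and once with −, leaving ⌊349α+ρ⌋ − ⌊0·α+ρ⌋
349α + ρ = (349·104) / 353 = 36296/353
ρ = 0/353
⌊36296/353⌋ = 102,  ⌊0/353⌋ = 0
#1s = 102 − 0 = 102


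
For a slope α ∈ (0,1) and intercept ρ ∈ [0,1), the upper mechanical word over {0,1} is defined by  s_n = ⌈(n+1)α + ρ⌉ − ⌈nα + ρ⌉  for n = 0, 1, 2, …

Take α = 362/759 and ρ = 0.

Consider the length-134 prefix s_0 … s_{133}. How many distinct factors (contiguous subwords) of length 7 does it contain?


t_n = ⌈(n·362)/759⌉ for n = 0 … 134:
  n=0…9: ⌈0/759⌉=0 ⌈362/759⌉=1 ⌈724/759⌉=1 ⌈1086/759⌉=2 ⌈1448/759⌉=2 ⌈1810/759⌉=3 ⌈2172/759⌉=3 ⌈2534/759⌉=4 ⌈2896/759⌉=4 ⌈3258/759⌉=5
  n=10…19: ⌈3620/759⌉=5 ⌈3982/759⌉=6 ⌈4344/759⌉=6 ⌈4706/759⌉=7 ⌈5068/759⌉=7 ⌈5430/759⌉=8 ⌈5792/759⌉=8 ⌈6154/759⌉=9 ⌈6516/759⌉=9 ⌈6878/759⌉=10
  n=20…29: ⌈7240/759⌉=10 ⌈7602/759⌉=11 ⌈7964/759⌉=11 ⌈8326/759⌉=11 ⌈8688/759⌉=12 ⌈9050/759⌉=12 ⌈9412/759⌉=13 ⌈9774/759⌉=13 ⌈10136/759⌉=14 ⌈10498/759⌉=14
  n=30…39: ⌈10860/759⌉=15 ⌈11222/759⌉=15 ⌈11584/759⌉=16 ⌈11946/759⌉=16 ⌈12308/759⌉=17 ⌈12670/759⌉=17 ⌈13032/759⌉=18 ⌈13394/759⌉=18 ⌈13756/759⌉=19 ⌈14118/759⌉=19
  n=40…49: ⌈14480/759⌉=20 ⌈14842/759⌉=20 ⌈15204/759⌉=21 ⌈15566/759⌉=21 ⌈15928/759⌉=21 ⌈16290/759⌉=22 ⌈16652/759⌉=22 ⌈17014/759⌉=23 ⌈17376/759⌉=23 ⌈17738/759⌉=24
  n=50…59: ⌈18100/759⌉=24 ⌈18462/759⌉=25 ⌈18824/759⌉=25 ⌈19186/759⌉=26 ⌈19548/759⌉=26 ⌈19910/759⌉=27 ⌈20272/759⌉=27 ⌈20634/759⌉=28 ⌈20996/759⌉=28 ⌈21358/759⌉=29
  n=60…69: ⌈21720/759⌉=29 ⌈22082/759⌉=30 ⌈22444/759⌉=30 ⌈22806/759⌉=31 ⌈23168/759⌉=31 ⌈23530/759⌉=32 ⌈23892/759⌉=32 ⌈24254/759⌉=32 ⌈24616/759⌉=33 ⌈24978/759⌉=33
  n=70…79: ⌈25340/759⌉=34 ⌈25702/759⌉=34 ⌈26064/759⌉=35 ⌈26426/759⌉=35 ⌈26788/759⌉=36 ⌈27150/759⌉=36 ⌈27512/759⌉=37 ⌈27874/759⌉=37 ⌈28236/759⌉=38 ⌈28598/759⌉=38
  n=80…89: ⌈28960/759⌉=39 ⌈29322/759⌉=39 ⌈29684/759⌉=40 ⌈30046/759⌉=40 ⌈30408/759⌉=41 ⌈30770/759⌉=41 ⌈31132/759⌉=42 ⌈31494/759⌉=42 ⌈31856/759⌉=42 ⌈32218/759⌉=43
  n=90…99: ⌈32580/759⌉=43 ⌈32942/759⌉=44 ⌈33304/759⌉=44 ⌈33666/759⌉=45 ⌈34028/759⌉=45 ⌈34390/759⌉=46 ⌈34752/759⌉=46 ⌈35114/759⌉=47 ⌈35476/759⌉=47 ⌈35838/759⌉=48
  n=100…109: ⌈36200/759⌉=48 ⌈36562/759⌉=49 ⌈36924/759⌉=49 ⌈37286/759⌉=50 ⌈37648/759⌉=50 ⌈38010/759⌉=51 ⌈38372/759⌉=51 ⌈38734/759⌉=52 ⌈39096/759⌉=52 ⌈39458/759⌉=52
  n=110…119: ⌈39820/759⌉=53 ⌈40182/759⌉=53 ⌈40544/759⌉=54 ⌈40906/759⌉=54 ⌈41268/759⌉=55 ⌈41630/759⌉=55 ⌈41992/759⌉=56 ⌈42354/759⌉=56 ⌈42716/759⌉=57 ⌈43078/759⌉=57
  n=120…129: ⌈43440/759⌉=58 ⌈43802/759⌉=58 ⌈44164/759⌉=59 ⌈44526/759⌉=59 ⌈44888/759⌉=60 ⌈45250/759⌉=60 ⌈45612/759⌉=61 ⌈45974/759⌉=61 ⌈46336/759⌉=62 ⌈46698/759⌉=62
  n=130…134: ⌈47060/759⌉=63 ⌈47422/759⌉=63 ⌈47784/759⌉=63 ⌈48146/759⌉=64 ⌈48508/759⌉=64
s_n = t_(n+1) − t_n for n = 0 … 133 gives
prefix = 10101010101010101010100101010101010101010100101010101010101010101001010101010101010101001010101010101010101001010101010101010101010010
slide a length-7 window over [0..6] … [127..133] (128 windows); first occurrence of each distinct factor:
  [  0..  6] 1010101
  [  1..  7] 0101010
  [ 16.. 22] 1010100
  [ 17.. 23] 0101001
  [ 18.. 24] 1010010
  [ 19.. 25] 0100101
  [ 20.. 26] 1001010
  [ 21.. 27] 0010101
  (the other 120 windows repeat one of these)
distinct factors: {0010101, 0100101, 0101001, 0101010, 1001010, 1010010, 1010100, 1010101}
count = 8  (Sturmian bound for length 7 is 8)

8


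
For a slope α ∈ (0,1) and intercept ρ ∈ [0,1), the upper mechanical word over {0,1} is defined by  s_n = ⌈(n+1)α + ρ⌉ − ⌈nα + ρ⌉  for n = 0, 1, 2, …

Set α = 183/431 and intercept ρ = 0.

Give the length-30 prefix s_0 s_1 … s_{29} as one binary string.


101010010101001010100101010010

n=0: ⌈(1·183)/431⌉ − ⌈(0·183)/431⌉ = ⌈183/431⌉ − ⌈0/431⌉ = 1 − 0 = 1
n=1: ⌈(2·183)/431⌉ − ⌈(1·183)/431⌉ = ⌈366/431⌉ − ⌈183/431⌉ = 1 − 1 = 0
n=2: ⌈(3·183)/431⌉ − ⌈(2·183)/431⌉ = ⌈549/431⌉ − ⌈366/431⌉ = 2 − 1 = 1
n=3: ⌈(4·183)/431⌉ − ⌈(3·183)/431⌉ = ⌈732/431⌉ − ⌈549/431⌉ = 2 − 2 = 0
n=4: ⌈(5·183)/431⌉ − ⌈(4·183)/431⌉ = ⌈915/431⌉ − ⌈732/431⌉ = 3 − 2 = 1
n=5: ⌈(6·183)/431⌉ − ⌈(5·183)/431⌉ = ⌈1098/431⌉ − ⌈915/431⌉ = 3 − 3 = 0
n=6: ⌈(7·183)/431⌉ − ⌈(6·183)/431⌉ = ⌈1281/431⌉ − ⌈1098/431⌉ = 3 − 3 = 0
n=7: ⌈(8·183)/431⌉ − ⌈(7·183)/431⌉ = ⌈1464/431⌉ − ⌈1281/431⌉ = 4 − 3 = 1
n=8: ⌈(9·183)/431⌉ − ⌈(8·183)/431⌉ = ⌈1647/431⌉ − ⌈1464/431⌉ = 4 − 4 = 0
n=9: ⌈(10·183)/431⌉ − ⌈(9·183)/431⌉ = ⌈1830/431⌉ − ⌈1647/431⌉ = 5 − 4 = 1
n=10: ⌈(11·183)/431⌉ − ⌈(10·183)/431⌉ = ⌈2013/431⌉ − ⌈1830/431⌉ = 5 − 5 = 0
n=11: ⌈(12·183)/431⌉ − ⌈(11·183)/431⌉ = ⌈2196/431⌉ − ⌈2013/431⌉ = 6 − 5 = 1
n=12: ⌈(13·183)/431⌉ − ⌈(12·183)/431⌉ = ⌈2379/431⌉ − ⌈2196/431⌉ = 6 − 6 = 0
n=13: ⌈(14·183)/431⌉ − ⌈(13·183)/431⌉ = ⌈2562/431⌉ − ⌈2379/431⌉ = 6 − 6 = 0
n=14: ⌈(15·183)/431⌉ − ⌈(14·183)/431⌉ = ⌈2745/431⌉ − ⌈2562/431⌉ = 7 − 6 = 1
n=15: ⌈(16·183)/431⌉ − ⌈(15·183)/431⌉ = ⌈2928/431⌉ − ⌈2745/431⌉ = 7 − 7 = 0
n=16: ⌈(17·183)/431⌉ − ⌈(16·183)/431⌉ = ⌈3111/431⌉ − ⌈2928/431⌉ = 8 − 7 = 1
n=17: ⌈(18·183)/431⌉ − ⌈(17·183)/431⌉ = ⌈3294/431⌉ − ⌈3111/431⌉ = 8 − 8 = 0
n=18: ⌈(19·183)/431⌉ − ⌈(18·183)/431⌉ = ⌈3477/431⌉ − ⌈3294/431⌉ = 9 − 8 = 1
n=19: ⌈(20·183)/431⌉ − ⌈(19·183)/431⌉ = ⌈3660/431⌉ − ⌈3477/431⌉ = 9 − 9 = 0
n=20: ⌈(21·183)/431⌉ − ⌈(20·183)/431⌉ = ⌈3843/431⌉ − ⌈3660/431⌉ = 9 − 9 = 0
n=21: ⌈(22·183)/431⌉ − ⌈(21·183)/431⌉ = ⌈4026/431⌉ − ⌈3843/431⌉ = 10 − 9 = 1
n=22: ⌈(23·183)/431⌉ − ⌈(22·183)/431⌉ = ⌈4209/431⌉ − ⌈4026/431⌉ = 10 − 10 = 0
n=23: ⌈(24·183)/431⌉ − ⌈(23·183)/431⌉ = ⌈4392/431⌉ − ⌈4209/431⌉ = 11 − 10 = 1
n=24: ⌈(25·183)/431⌉ − ⌈(24·183)/431⌉ = ⌈4575/431⌉ − ⌈4392/431⌉ = 11 − 11 = 0
n=25: ⌈(26·183)/431⌉ − ⌈(25·183)/431⌉ = ⌈4758/431⌉ − ⌈4575/431⌉ = 12 − 11 = 1
n=26: ⌈(27·183)/431⌉ − ⌈(26·183)/431⌉ = ⌈4941/431⌉ − ⌈4758/431⌉ = 12 − 12 = 0
n=27: ⌈(28·183)/431⌉ − ⌈(27·183)/431⌉ = ⌈5124/431⌉ − ⌈4941/431⌉ = 12 − 12 = 0
n=28: ⌈(29·183)/431⌉ − ⌈(28·183)/431⌉ = ⌈5307/431⌉ − ⌈5124/431⌉ = 13 − 12 = 1
n=29: ⌈(30·183)/431⌉ − ⌈(29·183)/431⌉ = ⌈5490/431⌉ − ⌈5307/431⌉ = 13 − 13 = 0


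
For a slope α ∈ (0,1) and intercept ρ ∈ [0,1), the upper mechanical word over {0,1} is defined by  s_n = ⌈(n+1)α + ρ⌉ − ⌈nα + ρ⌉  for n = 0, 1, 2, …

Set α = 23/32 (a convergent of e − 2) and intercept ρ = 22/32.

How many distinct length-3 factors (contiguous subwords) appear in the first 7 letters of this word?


t_n = ⌈(n·23+22)/32⌉ for n = 0 … 7:
  n=0…7: ⌈22/32⌉=1 ⌈45/32⌉=2 ⌈68/32⌉=3 ⌈91/32⌉=3 ⌈114/32⌉=4 ⌈137/32⌉=5 ⌈160/32⌉=5 ⌈183/32⌉=6
s_n = t_(n+1) − t_n for n = 0 … 6 gives
prefix = 1101101
slide a length-3 window over [0..2] … [4..6] (5 windows); first occurrence of each distinct factor:
  [  0..  2] 110
  [  1..  3] 101
  [  2..  4] 011
  (the other 2 windows repeat one of these)
distinct factors: {011, 101, 110}
count = 3  (Sturmian bound for length 3 is 4)

3


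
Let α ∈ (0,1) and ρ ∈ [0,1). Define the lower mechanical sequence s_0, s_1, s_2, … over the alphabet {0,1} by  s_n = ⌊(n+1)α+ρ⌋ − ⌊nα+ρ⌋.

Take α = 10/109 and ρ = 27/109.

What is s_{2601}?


(n+1)α + ρ = (2602·10 + 27) / 109 = 26047/109
nα + ρ     = (2601·10 + 27) / 109 = 26037/109
⌊26047/109⌋ = 238,  ⌊26037/109⌋ = 238
s_{2601} = 238 − 238 = 0

0


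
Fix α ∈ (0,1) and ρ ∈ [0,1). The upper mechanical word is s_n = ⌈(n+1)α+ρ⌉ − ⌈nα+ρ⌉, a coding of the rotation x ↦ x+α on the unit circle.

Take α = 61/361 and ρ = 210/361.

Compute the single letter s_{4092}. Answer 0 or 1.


(n+1)α + ρ = (4093·61 + 210) / 361 = 249883/361
nα + ρ     = (4092·61 + 210) / 361 = 249822/361
⌈249883/361⌉ = 693,  ⌈249822/361⌉ = 693
s_{4092} = 693 − 693 = 0

0


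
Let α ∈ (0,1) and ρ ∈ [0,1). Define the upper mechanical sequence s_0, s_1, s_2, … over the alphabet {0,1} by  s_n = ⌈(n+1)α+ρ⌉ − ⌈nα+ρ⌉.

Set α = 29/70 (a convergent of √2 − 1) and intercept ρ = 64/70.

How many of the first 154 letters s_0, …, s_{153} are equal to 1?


#1s = Σ_{n=0}^{153} s_n = Σ_{n=0}^{153} (⌈(n+1)α+ρ⌉ − ⌈nα+ρ⌉)
the sum telescopes: every ⌈nα+ρ⌉ with 0 < n < 154 appears once with + and once with −, leaving ⌈154α+ρ⌉ − ⌈0·α+ρ⌉
154α + ρ = (154·29 + 64) / 70 = 4530/70
ρ = 64/70
⌈4530/70⌉ = 65,  ⌈64/70⌉ = 1
#1s = 65 − 1 = 64

64


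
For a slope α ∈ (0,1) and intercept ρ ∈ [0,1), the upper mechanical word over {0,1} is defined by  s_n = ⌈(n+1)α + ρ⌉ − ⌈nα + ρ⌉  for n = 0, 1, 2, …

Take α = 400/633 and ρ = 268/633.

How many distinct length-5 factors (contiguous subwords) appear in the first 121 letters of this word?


t_n = ⌈(n·400+268)/633⌉ for n = 0 … 121:
  n=0…9: ⌈268/633⌉=1 ⌈668/633⌉=2 ⌈1068/633⌉=2 ⌈1468/633⌉=3 ⌈1868/633⌉=3 ⌈2268/633⌉=4 ⌈2668/633⌉=5 ⌈3068/633⌉=5 ⌈3468/633⌉=6 ⌈3868/633⌉=7
  n=10…19: ⌈4268/633⌉=7 ⌈4668/633⌉=8 ⌈5068/633⌉=9 ⌈5468/633⌉=9 ⌈5868/633⌉=10 ⌈6268/633⌉=10 ⌈6668/633⌉=11 ⌈7068/633⌉=12 ⌈7468/633⌉=12 ⌈7868/633⌉=13
  n=20…29: ⌈8268/633⌉=14 ⌈8668/633⌉=14 ⌈9068/633⌉=15 ⌈9468/633⌉=15 ⌈9868/633⌉=16 ⌈10268/633⌉=17 ⌈10668/633⌉=17 ⌈11068/633⌉=18 ⌈11468/633⌉=19 ⌈11868/633⌉=19
  n=30…39: ⌈12268/633⌉=20 ⌈12668/633⌉=21 ⌈13068/633⌉=21 ⌈13468/633⌉=22 ⌈13868/633⌉=22 ⌈14268/633⌉=23 ⌈14668/633⌉=24 ⌈15068/633⌉=24 ⌈15468/633⌉=25 ⌈15868/633⌉=26
  n=40…49: ⌈16268/633⌉=26 ⌈16668/633⌉=27 ⌈17068/633⌉=27 ⌈17468/633⌉=28 ⌈17868/633⌉=29 ⌈18268/633⌉=29 ⌈18668/633⌉=30 ⌈19068/633⌉=31 ⌈19468/633⌉=31 ⌈19868/633⌉=32
  n=50…59: ⌈20268/633⌉=33 ⌈20668/633⌉=33 ⌈21068/633⌉=34 ⌈21468/633⌉=34 ⌈21868/633⌉=35 ⌈22268/633⌉=36 ⌈22668/633⌉=36 ⌈23068/633⌉=37 ⌈23468/633⌉=38 ⌈23868/633⌉=38
  n=60…69: ⌈24268/633⌉=39 ⌈24668/633⌉=39 ⌈25068/633⌉=40 ⌈25468/633⌉=41 ⌈25868/633⌉=41 ⌈26268/633⌉=42 ⌈26668/633⌉=43 ⌈27068/633⌉=43 ⌈27468/633⌉=44 ⌈27868/633⌉=45
  n=70…79: ⌈28268/633⌉=45 ⌈28668/633⌉=46 ⌈29068/633⌉=46 ⌈29468/633⌉=47 ⌈29868/633⌉=48 ⌈30268/633⌉=48 ⌈30668/633⌉=49 ⌈31068/633⌉=50 ⌈31468/633⌉=50 ⌈31868/633⌉=51
  n=80…89: ⌈32268/633⌉=51 ⌈32668/633⌉=52 ⌈33068/633⌉=53 ⌈33468/633⌉=53 ⌈33868/633⌉=54 ⌈34268/633⌉=55 ⌈34668/633⌉=55 ⌈35068/633⌉=56 ⌈35468/633⌉=57 ⌈35868/633⌉=57
  n=90…99: ⌈36268/633⌉=58 ⌈36668/633⌉=58 ⌈37068/633⌉=59 ⌈37468/633⌉=60 ⌈37868/633⌉=60 ⌈38268/633⌉=61 ⌈38668/633⌉=62 ⌈39068/633⌉=62 ⌈39468/633⌉=63 ⌈39868/633⌉=63
  n=100…109: ⌈40268/633⌉=64 ⌈40668/633⌉=65 ⌈41068/633⌉=65 ⌈41468/633⌉=66 ⌈41868/633⌉=67 ⌈42268/633⌉=67 ⌈42668/633⌉=68 ⌈43068/633⌉=69 ⌈43468/633⌉=69 ⌈43868/633⌉=70
  n=110…119: ⌈44268/633⌉=70 ⌈44668/633⌉=71 ⌈45068/633⌉=72 ⌈45468/633⌉=72 ⌈45868/633⌉=73 ⌈46268/633⌉=74 ⌈46668/633⌉=74 ⌈47068/633⌉=75 ⌈47468/633⌉=75 ⌈47868/633⌉=76
  n=120…121: ⌈48268/633⌉=77 ⌈48668/633⌉=77
s_n = t_(n+1) − t_n for n = 0 … 120 gives
prefix = 1010110110110101101101011011011010110110101101101101011011010110110110101101101011011011010110110101101101101011011010110
slide a length-5 window over [0..4] … [116..120] (117 windows); first occurrence of each distinct factor:
  [  0..  4] 10101
  [  1..  5] 01011
  [  2..  6] 10110
  [  3..  7] 01101
  [  4..  8] 11011
  [ 10.. 14] 11010
  (the other 111 windows repeat one of these)
distinct factors: {01011, 01101, 10101, 10110, 11010, 11011}
count = 6  (Sturmian bound for length 5 is 6)

6


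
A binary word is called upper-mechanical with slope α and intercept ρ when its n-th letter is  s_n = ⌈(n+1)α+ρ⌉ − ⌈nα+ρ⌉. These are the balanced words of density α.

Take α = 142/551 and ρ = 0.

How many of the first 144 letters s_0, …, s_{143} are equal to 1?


#1s = Σ_{n=0}^{143} s_n = Σ_{n=0}^{143} (⌈(n+1)α+ρ⌉ − ⌈nα+ρ⌉)
the sum telescopes: every ⌈nα+ρ⌉ with 0 < n < 144 appears once with + and once with −, leaving ⌈144α+ρ⌉ − ⌈0·α+ρ⌉
144α + ρ = (144·142) / 551 = 20448/551
ρ = 0/551
⌈20448/551⌉ = 38,  ⌈0/551⌉ = 0
#1s = 38 − 0 = 38

38


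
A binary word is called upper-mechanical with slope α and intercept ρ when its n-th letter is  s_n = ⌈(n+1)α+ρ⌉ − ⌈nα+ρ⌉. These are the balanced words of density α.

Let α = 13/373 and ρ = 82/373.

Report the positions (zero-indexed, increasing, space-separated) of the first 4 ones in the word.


22 51 79 108

n=0: ⌈95/373⌉−⌈82/373⌉ = 1−1 = 0
n=1: ⌈108/373⌉−⌈95/373⌉ = 1−1 = 0
  …
n=22: ⌈381/373⌉−⌈368/373⌉ = 2−1 = 1  ← one
n=23: ⌈394/373⌉−⌈381/373⌉ = 2−2 = 0
n=24: ⌈407/373⌉−⌈394/373⌉ = 2−2 = 0
  …
n=51: ⌈758/373⌉−⌈745/373⌉ = 3−2 = 1  ← one
n=52: ⌈771/373⌉−⌈758/373⌉ = 3−3 = 0
n=53: ⌈784/373⌉−⌈771/373⌉ = 3−3 = 0
  …
n=79: ⌈1122/373⌉−⌈1109/373⌉ = 4−3 = 1  ← one
n=80: ⌈1135/373⌉−⌈1122/373⌉ = 4−4 = 0
n=81: ⌈1148/373⌉−⌈1135/373⌉ = 4−4 = 0
  …
n=108: ⌈1499/373⌉−⌈1486/373⌉ = 5−4 = 1  ← one
positions of the first 4 ones: 22 51 79 108


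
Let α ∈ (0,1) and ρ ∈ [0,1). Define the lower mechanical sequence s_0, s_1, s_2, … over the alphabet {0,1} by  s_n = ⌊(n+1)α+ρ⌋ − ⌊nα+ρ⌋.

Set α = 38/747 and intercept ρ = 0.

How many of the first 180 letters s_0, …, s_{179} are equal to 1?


#1s = Σ_{n=0}^{179} s_n = Σ_{n=0}^{179} (⌊(n+1)α+ρ⌋ − ⌊nα+ρ⌋)
the sum telescopes: every ⌊nα+ρ⌋ with 0 < n < 180 appears once with + and once with −, leaving ⌊180α+ρ⌋ − ⌊0·α+ρ⌋
180α + ρ = (180·38) / 747 = 6840/747
ρ = 0/747
⌊6840/747⌋ = 9,  ⌊0/747⌋ = 0
#1s = 9 − 0 = 9

9


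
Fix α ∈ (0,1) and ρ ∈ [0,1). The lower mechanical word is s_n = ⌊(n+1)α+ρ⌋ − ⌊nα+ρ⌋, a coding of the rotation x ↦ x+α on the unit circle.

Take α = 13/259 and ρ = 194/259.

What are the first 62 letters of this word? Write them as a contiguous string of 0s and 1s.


00001000000000000000000010000000000000000000100000000000000000

n=0: ⌊(1·13+194)/259⌋ − ⌊(0·13+194)/259⌋ = ⌊207/259⌋ − ⌊194/259⌋ = 0 − 0 = 0
n=1: ⌊(2·13+194)/259⌋ − ⌊(1·13+194)/259⌋ = ⌊220/259⌋ − ⌊207/259⌋ = 0 − 0 = 0
n=2: ⌊(3·13+194)/259⌋ − ⌊(2·13+194)/259⌋ = ⌊233/259⌋ − ⌊220/259⌋ = 0 − 0 = 0
n=3: ⌊(4·13+194)/259⌋ − ⌊(3·13+194)/259⌋ = ⌊246/259⌋ − ⌊233/259⌋ = 0 − 0 = 0
n=4: ⌊(5·13+194)/259⌋ − ⌊(4·13+194)/259⌋ = ⌊259/259⌋ − ⌊246/259⌋ = 1 − 0 = 1
n=5: ⌊(6·13+194)/259⌋ − ⌊(5·13+194)/259⌋ = ⌊272/259⌋ − ⌊259/259⌋ = 1 − 1 = 0
n=6: ⌊(7·13+194)/259⌋ − ⌊(6·13+194)/259⌋ = ⌊285/259⌋ − ⌊272/259⌋ = 1 − 1 = 0
n=7: ⌊(8·13+194)/259⌋ − ⌊(7·13+194)/259⌋ = ⌊298/259⌋ − ⌊285/259⌋ = 1 − 1 = 0
n=8: ⌊(9·13+194)/259⌋ − ⌊(8·13+194)/259⌋ = ⌊311/259⌋ − ⌊298/259⌋ = 1 − 1 = 0
n=9: ⌊(10·13+194)/259⌋ − ⌊(9·13+194)/259⌋ = ⌊324/259⌋ − ⌊311/259⌋ = 1 − 1 = 0
n=10: ⌊(11·13+194)/259⌋ − ⌊(10·13+194)/259⌋ = ⌊337/259⌋ − ⌊324/259⌋ = 1 − 1 = 0
n=11: ⌊(12·13+194)/259⌋ − ⌊(11·13+194)/259⌋ = ⌊350/259⌋ − ⌊337/259⌋ = 1 − 1 = 0
n=12: ⌊(13·13+194)/259⌋ − ⌊(12·13+194)/259⌋ = ⌊363/259⌋ − ⌊350/259⌋ = 1 − 1 = 0
n=13: ⌊(14·13+194)/259⌋ − ⌊(13·13+194)/259⌋ = ⌊376/259⌋ − ⌊363/259⌋ = 1 − 1 = 0
n=14: ⌊(15·13+194)/259⌋ − ⌊(14·13+194)/259⌋ = ⌊389/259⌋ − ⌊376/259⌋ = 1 − 1 = 0
n=15: ⌊(16·13+194)/259⌋ − ⌊(15·13+194)/259⌋ = ⌊402/259⌋ − ⌊389/259⌋ = 1 − 1 = 0
n=16: ⌊(17·13+194)/259⌋ − ⌊(16·13+194)/259⌋ = ⌊415/259⌋ − ⌊402/259⌋ = 1 − 1 = 0
n=17: ⌊(18·13+194)/259⌋ − ⌊(17·13+194)/259⌋ = ⌊428/259⌋ − ⌊415/259⌋ = 1 − 1 = 0
n=18: ⌊(19·13+194)/259⌋ − ⌊(18·13+194)/259⌋ = ⌊441/259⌋ − ⌊428/259⌋ = 1 − 1 = 0
n=19: ⌊(20·13+194)/259⌋ − ⌊(19·13+194)/259⌋ = ⌊454/259⌋ − ⌊441/259⌋ = 1 − 1 = 0
n=20: ⌊(21·13+194)/259⌋ − ⌊(20·13+194)/259⌋ = ⌊467/259⌋ − ⌊454/259⌋ = 1 − 1 = 0
n=21: ⌊(22·13+194)/259⌋ − ⌊(21·13+194)/259⌋ = ⌊480/259⌋ − ⌊467/259⌋ = 1 − 1 = 0
n=22: ⌊(23·13+194)/259⌋ − ⌊(22·13+194)/259⌋ = ⌊493/259⌋ − ⌊480/259⌋ = 1 − 1 = 0
n=23: ⌊(24·13+194)/259⌋ − ⌊(23·13+194)/259⌋ = ⌊506/259⌋ − ⌊493/259⌋ = 1 − 1 = 0
n=24: ⌊(25·13+194)/259⌋ − ⌊(24·13+194)/259⌋ = ⌊519/259⌋ − ⌊506/259⌋ = 2 − 1 = 1
n=25: ⌊(26·13+194)/259⌋ − ⌊(25·13+194)/259⌋ = ⌊532/259⌋ − ⌊519/259⌋ = 2 − 2 = 0
n=26: ⌊(27·13+194)/259⌋ − ⌊(26·13+194)/259⌋ = ⌊545/259⌋ − ⌊532/259⌋ = 2 − 2 = 0
n=27: ⌊(28·13+194)/259⌋ − ⌊(27·13+194)/259⌋ = ⌊558/259⌋ − ⌊545/259⌋ = 2 − 2 = 0
n=28: ⌊(29·13+194)/259⌋ − ⌊(28·13+194)/259⌋ = ⌊571/259⌋ − ⌊558/259⌋ = 2 − 2 = 0
n=29: ⌊(30·13+194)/259⌋ − ⌊(29·13+194)/259⌋ = ⌊584/259⌋ − ⌊571/259⌋ = 2 − 2 = 0
n=30: ⌊(31·13+194)/259⌋ − ⌊(30·13+194)/259⌋ = ⌊597/259⌋ − ⌊584/259⌋ = 2 − 2 = 0
n=31: ⌊(32·13+194)/259⌋ − ⌊(31·13+194)/259⌋ = ⌊610/259⌋ − ⌊597/259⌋ = 2 − 2 = 0
n=32: ⌊(33·13+194)/259⌋ − ⌊(32·13+194)/259⌋ = ⌊623/259⌋ − ⌊610/259⌋ = 2 − 2 = 0
n=33: ⌊(34·13+194)/259⌋ − ⌊(33·13+194)/259⌋ = ⌊636/259⌋ − ⌊623/259⌋ = 2 − 2 = 0
n=34: ⌊(35·13+194)/259⌋ − ⌊(34·13+194)/259⌋ = ⌊649/259⌋ − ⌊636/259⌋ = 2 − 2 = 0
n=35: ⌊(36·13+194)/259⌋ − ⌊(35·13+194)/259⌋ = ⌊662/259⌋ − ⌊649/259⌋ = 2 − 2 = 0
n=36: ⌊(37·13+194)/259⌋ − ⌊(36·13+194)/259⌋ = ⌊675/259⌋ − ⌊662/259⌋ = 2 − 2 = 0
n=37: ⌊(38·13+194)/259⌋ − ⌊(37·13+194)/259⌋ = ⌊688/259⌋ − ⌊675/259⌋ = 2 − 2 = 0
n=38: ⌊(39·13+194)/259⌋ − ⌊(38·13+194)/259⌋ = ⌊701/259⌋ − ⌊688/259⌋ = 2 − 2 = 0
n=39: ⌊(40·13+194)/259⌋ − ⌊(39·13+194)/259⌋ = ⌊714/259⌋ − ⌊701/259⌋ = 2 − 2 = 0
n=40: ⌊(41·13+194)/259⌋ − ⌊(40·13+194)/259⌋ = ⌊727/259⌋ − ⌊714/259⌋ = 2 − 2 = 0
n=41: ⌊(42·13+194)/259⌋ − ⌊(41·13+194)/259⌋ = ⌊740/259⌋ − ⌊727/259⌋ = 2 − 2 = 0
n=42: ⌊(43·13+194)/259⌋ − ⌊(42·13+194)/259⌋ = ⌊753/259⌋ − ⌊740/259⌋ = 2 − 2 = 0
n=43: ⌊(44·13+194)/259⌋ − ⌊(43·13+194)/259⌋ = ⌊766/259⌋ − ⌊753/259⌋ = 2 − 2 = 0
n=44: ⌊(45·13+194)/259⌋ − ⌊(44·13+194)/259⌋ = ⌊779/259⌋ − ⌊766/259⌋ = 3 − 2 = 1
n=45: ⌊(46·13+194)/259⌋ − ⌊(45·13+194)/259⌋ = ⌊792/259⌋ − ⌊779/259⌋ = 3 − 3 = 0
n=46: ⌊(47·13+194)/259⌋ − ⌊(46·13+194)/259⌋ = ⌊805/259⌋ − ⌊792/259⌋ = 3 − 3 = 0
n=47: ⌊(48·13+194)/259⌋ − ⌊(47·13+194)/259⌋ = ⌊818/259⌋ − ⌊805/259⌋ = 3 − 3 = 0
n=48: ⌊(49·13+194)/259⌋ − ⌊(48·13+194)/259⌋ = ⌊831/259⌋ − ⌊818/259⌋ = 3 − 3 = 0
n=49: ⌊(50·13+194)/259⌋ − ⌊(49·13+194)/259⌋ = ⌊844/259⌋ − ⌊831/259⌋ = 3 − 3 = 0
n=50: ⌊(51·13+194)/259⌋ − ⌊(50·13+194)/259⌋ = ⌊857/259⌋ − ⌊844/259⌋ = 3 − 3 = 0
n=51: ⌊(52·13+194)/259⌋ − ⌊(51·13+194)/259⌋ = ⌊870/259⌋ − ⌊857/259⌋ = 3 − 3 = 0
n=52: ⌊(53·13+194)/259⌋ − ⌊(52·13+194)/259⌋ = ⌊883/259⌋ − ⌊870/259⌋ = 3 − 3 = 0
n=53: ⌊(54·13+194)/259⌋ − ⌊(53·13+194)/259⌋ = ⌊896/259⌋ − ⌊883/259⌋ = 3 − 3 = 0
n=54: ⌊(55·13+194)/259⌋ − ⌊(54·13+194)/259⌋ = ⌊909/259⌋ − ⌊896/259⌋ = 3 − 3 = 0
n=55: ⌊(56·13+194)/259⌋ − ⌊(55·13+194)/259⌋ = ⌊922/259⌋ − ⌊909/259⌋ = 3 − 3 = 0
n=56: ⌊(57·13+194)/259⌋ − ⌊(56·13+194)/259⌋ = ⌊935/259⌋ − ⌊922/259⌋ = 3 − 3 = 0
n=57: ⌊(58·13+194)/259⌋ − ⌊(57·13+194)/259⌋ = ⌊948/259⌋ − ⌊935/259⌋ = 3 − 3 = 0
n=58: ⌊(59·13+194)/259⌋ − ⌊(58·13+194)/259⌋ = ⌊961/259⌋ − ⌊948/259⌋ = 3 − 3 = 0
n=59: ⌊(60·13+194)/259⌋ − ⌊(59·13+194)/259⌋ = ⌊974/259⌋ − ⌊961/259⌋ = 3 − 3 = 0
n=60: ⌊(61·13+194)/259⌋ − ⌊(60·13+194)/259⌋ = ⌊987/259⌋ − ⌊974/259⌋ = 3 − 3 = 0
n=61: ⌊(62·13+194)/259⌋ − ⌊(61·13+194)/259⌋ = ⌊1000/259⌋ − ⌊987/259⌋ = 3 − 3 = 0
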